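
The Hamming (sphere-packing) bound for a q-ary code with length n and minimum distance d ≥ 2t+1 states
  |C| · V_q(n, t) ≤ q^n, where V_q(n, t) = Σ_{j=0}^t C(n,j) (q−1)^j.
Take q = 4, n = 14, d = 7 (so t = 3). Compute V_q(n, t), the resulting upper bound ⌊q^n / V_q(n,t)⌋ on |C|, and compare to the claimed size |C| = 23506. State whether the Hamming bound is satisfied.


V_q(n, t) = 10690, q^n = 268435456, Hamming bound = 25110, |C| = 23506 ≤ bound (satisfied).

Step 1: Compute V_q(n, t) = Σ_{j=0}^3 C(n, j) (q−1)^j.
  j = 0: C(14,0)·(3)^0 = 1·1 = 1.
  j = 1: C(14,1)·(3)^1 = 14·3 = 42.
  j = 2: C(14,2)·(3)^2 = 91·9 = 819.
  j = 3: C(14,3)·(3)^3 = 364·27 = 9828.
  V_q(n, t) = 1 + 42 + 819 + 9828 = 10690.
Step 2: q^n = 4^14 = 268435456.
Step 3: Hamming bound ⌊q^n / V_q(n,t)⌋ = ⌊268435456/10690⌋ = 25110.
Step 4: Compare |C| = 23506 to 25110: satisfied.
The claimed |C| lies below the Hamming bound.


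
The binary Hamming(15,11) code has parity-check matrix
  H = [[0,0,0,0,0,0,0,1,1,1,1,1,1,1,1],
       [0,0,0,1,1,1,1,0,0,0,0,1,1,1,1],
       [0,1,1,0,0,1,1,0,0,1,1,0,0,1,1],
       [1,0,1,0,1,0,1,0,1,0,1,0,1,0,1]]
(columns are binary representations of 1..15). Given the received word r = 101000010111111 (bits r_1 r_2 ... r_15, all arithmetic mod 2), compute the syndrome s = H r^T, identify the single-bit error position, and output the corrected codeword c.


s = (1, 0, 1, 1)^T, error position = 11, corrected codeword c = 101000010101111

Compute s = H r^T mod 2 one row at a time:
  s_1 = 1 + 0 + 1 + 1 + 1 + 1 + 1 + 1 = 7 ≡ 1 (mod 2).
  s_2 = 0 + 0 + 0 + 0 + 1 + 1 + 1 + 1 = 4 ≡ 0 (mod 2).
  s_3 = 0 + 1 + 0 + 0 + 1 + 1 + 1 + 1 = 5 ≡ 1 (mod 2).
  s_4 = 1 + 1 + 0 + 0 + 0 + 1 + 1 + 1 = 5 ≡ 1 (mod 2).
s = (1, 0, 1, 1)^T — this equals column 11 of H (binary 1011), so error is at position 11.
Correct: flip bit 11 of r = 101000010111111 to get c = 101000010101111.


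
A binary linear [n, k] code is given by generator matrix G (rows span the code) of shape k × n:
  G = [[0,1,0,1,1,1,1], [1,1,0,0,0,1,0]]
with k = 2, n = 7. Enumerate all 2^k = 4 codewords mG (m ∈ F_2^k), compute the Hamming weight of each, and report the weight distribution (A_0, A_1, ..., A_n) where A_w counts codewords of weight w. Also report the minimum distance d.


Weight distribution: A_0 = 1, A_3 = 1, A_4 = 1, A_5 = 1. Minimum distance d = 3.

Enumerate all 2^2 = 4 messages m ∈ F_2^2.
For each, compute codeword c = mG in F_2^7, then tally its weight.
  m = 00 → c = 0000000, weight = 0.
  m = 10 → c = 0101111, weight = 5.
  m = 01 → c = 1100010, weight = 3.
  m = 11 → c = 1001101, weight = 4.
Tally weights:
  weight 0: 1 codewords.
  weight 3: 1 codewords.
  weight 4: 1 codewords.
  weight 5: 1 codewords.
Minimum distance d = smallest w > 0 with A_w > 0 = 3.
Sanity: Σ A_w = 4 = 2^2 = 4 ✓.


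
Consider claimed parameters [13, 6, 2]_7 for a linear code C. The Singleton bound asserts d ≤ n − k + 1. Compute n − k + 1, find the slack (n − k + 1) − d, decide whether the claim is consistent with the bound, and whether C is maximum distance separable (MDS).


Singleton RHS = n − k + 1 = 8, slack = 6, bound satisfied, not MDS.

Singleton bound: d ≤ n − k + 1.
Here n = 13, k = 6, so n − k + 1 = 8.
Given d = 2, check d ≤ 8: YES.
Slack = (n − k + 1) − d = 6.
The code is NOT MDS (slack = 6 > 0).
Description: the claimed parameters are [13, 6, 2]_7; such a code would be non-MDS.


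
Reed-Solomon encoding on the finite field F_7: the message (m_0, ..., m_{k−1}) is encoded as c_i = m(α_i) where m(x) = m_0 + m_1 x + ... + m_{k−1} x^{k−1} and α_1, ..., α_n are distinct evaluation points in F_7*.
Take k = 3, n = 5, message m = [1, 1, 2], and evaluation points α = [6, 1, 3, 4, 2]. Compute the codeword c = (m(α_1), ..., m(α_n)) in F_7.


c = [2, 4, 1, 2, 4]

Message polynomial: m(x) = 1 + 1·x + 2·x^2 (mod 7).
For each evaluation point α_i, compute m(α_i) mod 7:
  α_1 = 6: Horner steps 2 → 6 → 2, so m(6) = 2.
  α_2 = 1: Horner steps 2 → 3 → 4, so m(1) = 4.
  α_3 = 3: Horner steps 2 → 0 → 1, so m(3) = 1.
  α_4 = 4: Horner steps 2 → 2 → 2, so m(4) = 2.
  α_5 = 2: Horner steps 2 → 5 → 4, so m(2) = 4.
Codeword c = [2, 4, 1, 2, 4] ∈ F_7^5.


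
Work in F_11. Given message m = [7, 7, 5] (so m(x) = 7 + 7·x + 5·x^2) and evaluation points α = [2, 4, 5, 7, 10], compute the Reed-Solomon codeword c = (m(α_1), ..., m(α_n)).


c = [8, 5, 2, 4, 5]

Message polynomial: m(x) = 7 + 7·x + 5·x^2 (mod 11).
For each evaluation point α_i, compute m(α_i) mod 11:
  α_1 = 2: Horner steps 5 → 6 → 8, so m(2) = 8.
  α_2 = 4: Horner steps 5 → 5 → 5, so m(4) = 5.
  α_3 = 5: Horner steps 5 → 10 → 2, so m(5) = 2.
  α_4 = 7: Horner steps 5 → 9 → 4, so m(7) = 4.
  α_5 = 10: Horner steps 5 → 2 → 5, so m(10) = 5.
Codeword c = [8, 5, 2, 4, 5] ∈ F_11^5.


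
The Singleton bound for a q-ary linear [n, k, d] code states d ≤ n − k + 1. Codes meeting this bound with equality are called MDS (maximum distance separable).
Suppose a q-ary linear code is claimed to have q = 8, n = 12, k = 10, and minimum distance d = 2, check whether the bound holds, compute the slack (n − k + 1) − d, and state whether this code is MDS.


Singleton RHS = n − k + 1 = 3, slack = 1, bound satisfied, not MDS.

Singleton bound: d ≤ n − k + 1.
Here n = 12, k = 10, so n − k + 1 = 3.
Given d = 2, check d ≤ 3: YES.
Slack = (n − k + 1) − d = 1.
The code is NOT MDS (slack = 1 > 0).
Description: the claimed parameters are [12, 10, 2]_8; such a code would be non-MDS.


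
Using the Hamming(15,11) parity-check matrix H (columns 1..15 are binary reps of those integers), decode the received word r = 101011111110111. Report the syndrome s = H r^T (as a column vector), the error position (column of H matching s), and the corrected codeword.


s = (1, 0, 1, 0)^T, error position = 10, corrected codeword c = 101011111010111

Compute s = H r^T mod 2 one row at a time:
  s_1 = 1 + 1 + 1 + 1 + 0 + 1 + 1 + 1 = 7 ≡ 1 (mod 2).
  s_2 = 0 + 1 + 1 + 1 + 0 + 1 + 1 + 1 = 6 ≡ 0 (mod 2).
  s_3 = 0 + 1 + 1 + 1 + 1 + 1 + 1 + 1 = 7 ≡ 1 (mod 2).
  s_4 = 1 + 1 + 1 + 1 + 1 + 1 + 1 + 1 = 8 ≡ 0 (mod 2).
s = (1, 0, 1, 0)^T — this equals column 10 of H (binary 1010), so error is at position 10.
Correct: flip bit 10 of r = 101011111110111 to get c = 101011111010111.


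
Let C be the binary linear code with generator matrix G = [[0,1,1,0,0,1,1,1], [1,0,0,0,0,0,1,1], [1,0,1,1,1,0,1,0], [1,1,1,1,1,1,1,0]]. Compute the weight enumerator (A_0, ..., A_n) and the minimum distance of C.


Weight distribution: A_0 = 1, A_2 = 2, A_3 = 3, A_4 = 3, A_5 = 4, A_6 = 2, A_7 = 1. Minimum distance d = 2.

Enumerate all 2^4 = 16 messages m ∈ F_2^4.
For each, compute codeword c = mG in F_2^8, then tally its weight.
  m = 0000 → c = 00000000, weight = 0.
  m = 1000 → c = 01100111, weight = 5.
  m = 0100 → c = 10000011, weight = 3.
  m = 1100 → c = 11100100, weight = 4.
  m = 0010 → c = 10111010, weight = 5.
  m = 1010 → c = 11011101, weight = 6.
  m = 0110 → c = 00111001, weight = 4.
  m = 1110 → c = 01011110, weight = 5.
  m = 0001 → c = 11111110, weight = 7.
  m = 1001 → c = 10011001, weight = 4.
  m = 0101 → c = 01111101, weight = 6.
  m = 1101 → c = 00011010, weight = 3.
  m = 0011 → c = 01000100, weight = 2.
  m = 1011 → c = 00100011, weight = 3.
  m = 0111 → c = 11000111, weight = 5.
  m = 1111 → c = 10100000, weight = 2.
Tally weights:
  weight 0: 1 codewords.
  weight 2: 2 codewords.
  weight 3: 3 codewords.
  weight 4: 3 codewords.
  weight 5: 4 codewords.
  weight 6: 2 codewords.
  weight 7: 1 codewords.
Minimum distance d = smallest w > 0 with A_w > 0 = 2.
Sanity: Σ A_w = 16 = 2^4 = 16 ✓.


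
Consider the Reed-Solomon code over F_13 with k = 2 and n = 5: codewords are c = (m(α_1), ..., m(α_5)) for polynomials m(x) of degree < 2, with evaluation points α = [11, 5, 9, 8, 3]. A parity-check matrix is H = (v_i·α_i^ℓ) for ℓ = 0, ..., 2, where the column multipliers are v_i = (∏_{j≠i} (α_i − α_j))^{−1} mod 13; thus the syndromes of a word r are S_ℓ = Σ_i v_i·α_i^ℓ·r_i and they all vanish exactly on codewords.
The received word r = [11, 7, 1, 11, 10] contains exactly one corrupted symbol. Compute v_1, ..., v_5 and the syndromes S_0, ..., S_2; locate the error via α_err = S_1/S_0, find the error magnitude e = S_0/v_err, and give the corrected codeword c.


S = (9, 7, 4), error at position 4, error magnitude e = 2, c = [11, 7, 1, 9, 10].

Step 1: column multipliers v_i = (∏_{j≠i}(α_i − α_j))^{−1} mod 13.
  i = 1 (α = 11): (11−5)(11−9)(11−8)(11−3) = 6·2·3·8 = 288 ≡ 2, so v_1 = 2^{−1} = 7 (mod 13).
  i = 2 (α = 5): (5−11)(5−9)(5−8)(5−3) = (−6)·(−4)·(−3)·2 = −144 ≡ 12, so v_2 = 12^{−1} = 12 (mod 13).
  i = 3 (α = 9): (9−11)(9−5)(9−8)(9−3) = (−2)·4·1·6 = −48 ≡ 4, so v_3 = 4^{−1} = 10 (mod 13).
  i = 4 (α = 8): (8−11)(8−5)(8−9)(8−3) = (−3)·3·(−1)·5 = 45 ≡ 6, so v_4 = 6^{−1} = 11 (mod 13).
  i = 5 (α = 3): (3−11)(3−5)(3−9)(3−8) = (−8)·(−2)·(−6)·(−5) = 480 ≡ 12, so v_5 = 12^{−1} = 12 (mod 13).
  v = [7, 12, 10, 11, 12].
Step 2: syndromes of r = [11, 7, 1, 11, 10] (all sums mod 13).
  S_0 = Σ v_i r_i = 7·11 + 12·7 + 10·1 + 11·11 + 12·10 = 412 ≡ 9.
  S_1 = Σ v_i α_i r_i = 7·11·11 + 12·5·7 + 10·9·1 + 11·8·11 + 12·3·10 = 2685 ≡ 7.
  α_i^2 mod 13 = [4, 12, 3, 12, 9].
  S_2 = Σ v_i α_i^2 r_i = 7·4·11 + 12·12·7 + 10·3·1 + 11·12·11 + 12·9·10 = 3878 ≡ 4.
  S = (9, 7, 4) ≠ 0, so r is not a codeword (an error is present).
Step 3: locate the error. For a single error e at position i, S_ℓ = v_i·e·α_i^ℓ, so α_err = S_1/S_0.
  S_0^{−1} = 9^{−1} = 3 (mod 13), so α_err = 7·3 = 21 ≡ 8 = α_4. Error position i = 4.
  Consistency check: S_2/S_1 = 4·2 = 8 ≡ 8 = α_err ✓ (single-error assumption holds).
Step 4: error magnitude e = S_0/v_4 = S_0·∏_{j≠4}(α_4 − α_j) = 9·6 = 54 ≡ 2 (mod 13).
Step 5: correct position 4: c_4 = r_4 − e = 11 − 2 ≡ 9 (mod 13). Hence c = [11, 7, 1, 9, 10].
  Check: interpolating c through the α_i gives m(x) = 8 + 5·x (degree < 2) with m(α_i) = c_i for every i, so c is indeed a codeword.


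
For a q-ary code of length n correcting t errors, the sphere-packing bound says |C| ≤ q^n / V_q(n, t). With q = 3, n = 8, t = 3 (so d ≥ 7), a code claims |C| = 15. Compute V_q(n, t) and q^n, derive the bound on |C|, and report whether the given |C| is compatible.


V_q(n, t) = 577, q^n = 6561, Hamming bound = 11, |C| = 15 > bound (violated).

Step 1: Compute V_q(n, t) = Σ_{j=0}^3 C(n, j) (q−1)^j.
  j = 0: C(8,0)·(2)^0 = 1·1 = 1.
  j = 1: C(8,1)·(2)^1 = 8·2 = 16.
  j = 2: C(8,2)·(2)^2 = 28·4 = 112.
  j = 3: C(8,3)·(2)^3 = 56·8 = 448.
  V_q(n, t) = 1 + 16 + 112 + 448 = 577.
Step 2: q^n = 3^8 = 6561.
Step 3: Hamming bound ⌊q^n / V_q(n,t)⌋ = ⌊6561/577⌋ = 11.
Step 4: Compare |C| = 15 to 11: violated.
The claimed |C| lies above the Hamming bound, so no 3-ary code of length 8 with d ≥ 7 can have 15 codewords.


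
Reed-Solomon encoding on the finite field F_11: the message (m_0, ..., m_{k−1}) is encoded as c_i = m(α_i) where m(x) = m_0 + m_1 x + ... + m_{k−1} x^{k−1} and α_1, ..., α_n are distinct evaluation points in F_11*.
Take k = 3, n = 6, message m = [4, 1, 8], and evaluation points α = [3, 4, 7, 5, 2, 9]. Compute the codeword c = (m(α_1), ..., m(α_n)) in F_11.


c = [2, 4, 7, 0, 5, 1]

Message polynomial: m(x) = 4 + 1·x + 8·x^2 (mod 11).
For each evaluation point α_i, compute m(α_i) mod 11:
  α_1 = 3: Horner steps 8 → 3 → 2, so m(3) = 2.
  α_2 = 4: Horner steps 8 → 0 → 4, so m(4) = 4.
  α_3 = 7: Horner steps 8 → 2 → 7, so m(7) = 7.
  α_4 = 5: Horner steps 8 → 8 → 0, so m(5) = 0.
  α_5 = 2: Horner steps 8 → 6 → 5, so m(2) = 5.
  α_6 = 9: Horner steps 8 → 7 → 1, so m(9) = 1.
Codeword c = [2, 4, 7, 0, 5, 1] ∈ F_11^6.


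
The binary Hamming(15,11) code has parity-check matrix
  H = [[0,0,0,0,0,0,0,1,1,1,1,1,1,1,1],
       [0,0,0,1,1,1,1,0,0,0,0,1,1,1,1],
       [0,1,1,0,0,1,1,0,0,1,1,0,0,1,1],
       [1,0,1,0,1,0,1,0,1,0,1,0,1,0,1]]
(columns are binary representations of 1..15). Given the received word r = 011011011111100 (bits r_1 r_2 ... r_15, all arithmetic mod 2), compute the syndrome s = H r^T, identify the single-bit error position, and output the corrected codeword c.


s = (0, 0, 1, 1)^T, error position = 3, corrected codeword c = 010011011111100

Compute s = H r^T mod 2 one row at a time:
  s_1 = 1 + 1 + 1 + 1 + 1 + 1 + 0 + 0 = 6 ≡ 0 (mod 2).
  s_2 = 0 + 1 + 1 + 0 + 1 + 1 + 0 + 0 = 4 ≡ 0 (mod 2).
  s_3 = 1 + 1 + 1 + 0 + 1 + 1 + 0 + 0 = 5 ≡ 1 (mod 2).
  s_4 = 0 + 1 + 1 + 0 + 1 + 1 + 1 + 0 = 5 ≡ 1 (mod 2).
s = (0, 0, 1, 1)^T — this equals column 3 of H (binary 0011), so error is at position 3.
Correct: flip bit 3 of r = 011011011111100 to get c = 010011011111100.


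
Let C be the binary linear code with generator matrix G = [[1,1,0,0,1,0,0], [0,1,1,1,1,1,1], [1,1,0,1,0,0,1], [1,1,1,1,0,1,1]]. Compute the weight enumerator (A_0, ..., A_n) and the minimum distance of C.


Weight distribution: A_0 = 1, A_1 = 1, A_2 = 2, A_3 = 4, A_4 = 3, A_5 = 3, A_6 = 2. Minimum distance d = 1.

Enumerate all 2^4 = 16 messages m ∈ F_2^4.
For each, compute codeword c = mG in F_2^7, then tally its weight.
  m = 0000 → c = 0000000, weight = 0.
  m = 1000 → c = 1100100, weight = 3.
  m = 0100 → c = 0111111, weight = 6.
  m = 1100 → c = 1011011, weight = 5.
  m = 0010 → c = 1101001, weight = 4.
  m = 1010 → c = 0001101, weight = 3.
  m = 0110 → c = 1010110, weight = 4.
  m = 1110 → c = 0110010, weight = 3.
  m = 0001 → c = 1111011, weight = 6.
  m = 1001 → c = 0011111, weight = 5.
  m = 0101 → c = 1000100, weight = 2.
  m = 1101 → c = 0100000, weight = 1.
  m = 0011 → c = 0010010, weight = 2.
  m = 1011 → c = 1110110, weight = 5.
  m = 0111 → c = 0101101, weight = 4.
  m = 1111 → c = 1001001, weight = 3.
Tally weights:
  weight 0: 1 codewords.
  weight 1: 1 codewords.
  weight 2: 2 codewords.
  weight 3: 4 codewords.
  weight 4: 3 codewords.
  weight 5: 3 codewords.
  weight 6: 2 codewords.
Minimum distance d = smallest w > 0 with A_w > 0 = 1.
Sanity: Σ A_w = 16 = 2^4 = 16 ✓.


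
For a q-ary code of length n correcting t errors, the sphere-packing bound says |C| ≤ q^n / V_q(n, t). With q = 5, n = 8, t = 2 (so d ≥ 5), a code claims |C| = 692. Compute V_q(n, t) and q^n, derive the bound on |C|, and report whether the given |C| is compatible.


V_q(n, t) = 481, q^n = 390625, Hamming bound = 812, |C| = 692 ≤ bound (satisfied).

Step 1: Compute V_q(n, t) = Σ_{j=0}^2 C(n, j) (q−1)^j.
  j = 0: C(8,0)·(4)^0 = 1·1 = 1.
  j = 1: C(8,1)·(4)^1 = 8·4 = 32.
  j = 2: C(8,2)·(4)^2 = 28·16 = 448.
  V_q(n, t) = 1 + 32 + 448 = 481.
Step 2: q^n = 5^8 = 390625.
Step 3: Hamming bound ⌊q^n / V_q(n,t)⌋ = ⌊390625/481⌋ = 812.
Step 4: Compare |C| = 692 to 812: satisfied.
The claimed |C| lies below the Hamming bound.


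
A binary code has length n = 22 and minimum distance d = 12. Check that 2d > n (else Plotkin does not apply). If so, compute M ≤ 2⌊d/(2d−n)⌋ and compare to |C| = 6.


Plotkin bound M ≤ 12; given |C| = 6 ≤ bound (satisfied).

Check applicability: 2d = 24, n = 22.
2d − n = 2 > 0, so Plotkin applies.
Compute d/(2d−n) = 12/2 ≈ 6.0000.
⌊d/(2d−n)⌋ = 6.
Plotkin bound: M ≤ 2·6 = 12.
Given |C| = 6, check: satisfied.
This |C| is below the Plotkin bound.


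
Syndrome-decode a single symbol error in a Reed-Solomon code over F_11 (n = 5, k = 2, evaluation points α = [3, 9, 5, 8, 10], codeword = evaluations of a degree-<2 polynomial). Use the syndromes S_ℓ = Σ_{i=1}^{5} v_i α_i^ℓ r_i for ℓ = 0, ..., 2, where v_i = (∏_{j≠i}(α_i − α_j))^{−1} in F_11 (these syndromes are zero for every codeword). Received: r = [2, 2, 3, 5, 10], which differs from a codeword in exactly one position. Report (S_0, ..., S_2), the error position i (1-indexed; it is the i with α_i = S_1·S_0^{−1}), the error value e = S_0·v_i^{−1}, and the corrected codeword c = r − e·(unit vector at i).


S = (2, 6, 7), error at position 1, error magnitude e = 4, c = [9, 2, 3, 5, 10].

Step 1: column multipliers v_i = (∏_{j≠i}(α_i − α_j))^{−1} mod 11.
  i = 1 (α = 3): (3−9)(3−5)(3−8)(3−10) = (−6)·(−2)·(−5)·(−7) = 420 ≡ 2, so v_1 = 2^{−1} = 6 (mod 11).
  i = 2 (α = 9): (9−3)(9−5)(9−8)(9−10) = 6·4·1·(−1) = −24 ≡ 9, so v_2 = 9^{−1} = 5 (mod 11).
  i = 3 (α = 5): (5−3)(5−9)(5−8)(5−10) = 2·(−4)·(−3)·(−5) = −120 ≡ 1, so v_3 = 1^{−1} = 1 (mod 11).
  i = 4 (α = 8): (8−3)(8−9)(8−5)(8−10) = 5·(−1)·3·(−2) = 30 ≡ 8, so v_4 = 8^{−1} = 7 (mod 11).
  i = 5 (α = 10): (10−3)(10−9)(10−5)(10−8) = 7·1·5·2 = 70 ≡ 4, so v_5 = 4^{−1} = 3 (mod 11).
  v = [6, 5, 1, 7, 3].
Step 2: syndromes of r = [2, 2, 3, 5, 10] (all sums mod 11).
  S_0 = Σ v_i r_i = 6·2 + 5·2 + 1·3 + 7·5 + 3·10 = 90 ≡ 2.
  S_1 = Σ v_i α_i r_i = 6·3·2 + 5·9·2 + 1·5·3 + 7·8·5 + 3·10·10 = 721 ≡ 6.
  α_i^2 mod 11 = [9, 4, 3, 9, 1].
  S_2 = Σ v_i α_i^2 r_i = 6·9·2 + 5·4·2 + 1·3·3 + 7·9·5 + 3·1·10 = 502 ≡ 7.
  S = (2, 6, 7) ≠ 0, so r is not a codeword (an error is present).
Step 3: locate the error. For a single error e at position i, S_ℓ = v_i·e·α_i^ℓ, so α_err = S_1/S_0.
  S_0^{−1} = 2^{−1} = 6 (mod 11), so α_err = 6·6 = 36 ≡ 3 = α_1. Error position i = 1.
  Consistency check: S_2/S_1 = 7·2 = 14 ≡ 3 = α_err ✓ (single-error assumption holds).
Step 4: error magnitude e = S_0/v_1 = S_0·∏_{j≠1}(α_1 − α_j) = 2·2 = 4 ≡ 4 (mod 11).
Step 5: correct position 1: c_1 = r_1 − e = 2 − 4 ≡ 9 (mod 11). Hence c = [9, 2, 3, 5, 10].
  Check: interpolating c through the α_i gives m(x) = 7 + 8·x (degree < 2) with m(α_i) = c_i for every i, so c is indeed a codeword.


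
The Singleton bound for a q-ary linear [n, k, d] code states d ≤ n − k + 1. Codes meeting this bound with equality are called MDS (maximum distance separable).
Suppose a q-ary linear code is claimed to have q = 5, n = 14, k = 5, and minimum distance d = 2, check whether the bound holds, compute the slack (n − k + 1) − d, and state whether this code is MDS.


Singleton RHS = n − k + 1 = 10, slack = 8, bound satisfied, not MDS.

Singleton bound: d ≤ n − k + 1.
Here n = 14, k = 5, so n − k + 1 = 10.
Given d = 2, check d ≤ 10: YES.
Slack = (n − k + 1) − d = 8.
The code is NOT MDS (slack = 8 > 0).
Description: the claimed parameters are [14, 5, 2]_5; such a code would be non-MDS.


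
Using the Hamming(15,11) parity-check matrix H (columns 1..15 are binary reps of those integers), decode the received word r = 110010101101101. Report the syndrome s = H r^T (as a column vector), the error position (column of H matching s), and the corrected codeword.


s = (1, 1, 0, 0)^T, error position = 12, corrected codeword c = 110010101100101

Compute s = H r^T mod 2 one row at a time:
  s_1 = 0 + 1 + 1 + 0 + 1 + 1 + 0 + 1 = 5 ≡ 1 (mod 2).
  s_2 = 0 + 1 + 0 + 1 + 1 + 1 + 0 + 1 = 5 ≡ 1 (mod 2).
  s_3 = 1 + 0 + 0 + 1 + 1 + 0 + 0 + 1 = 4 ≡ 0 (mod 2).
  s_4 = 1 + 0 + 1 + 1 + 1 + 0 + 1 + 1 = 6 ≡ 0 (mod 2).
s = (1, 1, 0, 0)^T — this equals column 12 of H (binary 1100), so error is at position 12.
Correct: flip bit 12 of r = 110010101101101 to get c = 110010101100101.


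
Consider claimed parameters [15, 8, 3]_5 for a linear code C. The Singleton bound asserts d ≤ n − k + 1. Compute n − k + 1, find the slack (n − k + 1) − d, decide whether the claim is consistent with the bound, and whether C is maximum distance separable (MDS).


Singleton RHS = n − k + 1 = 8, slack = 5, bound satisfied, not MDS.

Singleton bound: d ≤ n − k + 1.
Here n = 15, k = 8, so n − k + 1 = 8.
Given d = 3, check d ≤ 8: YES.
Slack = (n − k + 1) − d = 5.
The code is NOT MDS (slack = 5 > 0).
Description: the claimed parameters are [15, 8, 3]_5; such a code would be non-MDS.


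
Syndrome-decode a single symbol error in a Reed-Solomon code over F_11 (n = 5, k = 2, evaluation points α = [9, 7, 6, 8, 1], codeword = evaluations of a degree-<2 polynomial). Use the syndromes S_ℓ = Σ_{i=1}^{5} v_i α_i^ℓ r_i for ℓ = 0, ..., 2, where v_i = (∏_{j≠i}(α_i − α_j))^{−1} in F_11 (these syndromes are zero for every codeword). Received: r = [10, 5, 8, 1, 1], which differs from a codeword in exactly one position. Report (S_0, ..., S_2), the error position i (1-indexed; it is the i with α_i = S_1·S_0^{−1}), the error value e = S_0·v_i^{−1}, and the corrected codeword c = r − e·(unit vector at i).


S = (4, 10, 3), error at position 4, error magnitude e = 10, c = [10, 5, 8, 2, 1].

Step 1: column multipliers v_i = (∏_{j≠i}(α_i − α_j))^{−1} mod 11.
  i = 1 (α = 9): (9−7)(9−6)(9−8)(9−1) = 2·3·1·8 = 48 ≡ 4, so v_1 = 4^{−1} = 3 (mod 11).
  i = 2 (α = 7): (7−9)(7−6)(7−8)(7−1) = (−2)·1·(−1)·6 = 12 ≡ 1, so v_2 = 1^{−1} = 1 (mod 11).
  i = 3 (α = 6): (6−9)(6−7)(6−8)(6−1) = (−3)·(−1)·(−2)·5 = −30 ≡ 3, so v_3 = 3^{−1} = 4 (mod 11).
  i = 4 (α = 8): (8−9)(8−7)(8−6)(8−1) = (−1)·1·2·7 = −14 ≡ 8, so v_4 = 8^{−1} = 7 (mod 11).
  i = 5 (α = 1): (1−9)(1−7)(1−6)(1−8) = (−8)·(−6)·(−5)·(−7) = 1680 ≡ 8, so v_5 = 8^{−1} = 7 (mod 11).
  v = [3, 1, 4, 7, 7].
Step 2: syndromes of r = [10, 5, 8, 1, 1] (all sums mod 11).
  S_0 = Σ v_i r_i = 3·10 + 1·5 + 4·8 + 7·1 + 7·1 = 81 ≡ 4.
  S_1 = Σ v_i α_i r_i = 3·9·10 + 1·7·5 + 4·6·8 + 7·8·1 + 7·1·1 = 560 ≡ 10.
  α_i^2 mod 11 = [4, 5, 3, 9, 1].
  S_2 = Σ v_i α_i^2 r_i = 3·4·10 + 1·5·5 + 4·3·8 + 7·9·1 + 7·1·1 = 311 ≡ 3.
  S = (4, 10, 3) ≠ 0, so r is not a codeword (an error is present).
Step 3: locate the error. For a single error e at position i, S_ℓ = v_i·e·α_i^ℓ, so α_err = S_1/S_0.
  S_0^{−1} = 4^{−1} = 3 (mod 11), so α_err = 10·3 = 30 ≡ 8 = α_4. Error position i = 4.
  Consistency check: S_2/S_1 = 3·10 = 30 ≡ 8 = α_err ✓ (single-error assumption holds).
Step 4: error magnitude e = S_0/v_4 = S_0·∏_{j≠4}(α_4 − α_j) = 4·8 = 32 ≡ 10 (mod 11).
Step 5: correct position 4: c_4 = r_4 − e = 1 − 10 ≡ 2 (mod 11). Hence c = [10, 5, 8, 2, 1].
  Check: interpolating c through the α_i gives m(x) = 4 + 8·x (degree < 2) with m(α_i) = c_i for every i, so c is indeed a codeword.


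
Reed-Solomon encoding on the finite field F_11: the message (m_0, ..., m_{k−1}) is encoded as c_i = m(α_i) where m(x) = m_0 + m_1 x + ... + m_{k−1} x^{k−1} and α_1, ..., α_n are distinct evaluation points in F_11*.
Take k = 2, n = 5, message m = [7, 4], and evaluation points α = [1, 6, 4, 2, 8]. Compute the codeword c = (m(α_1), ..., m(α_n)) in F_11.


c = [0, 9, 1, 4, 6]

Message polynomial: m(x) = 7 + 4·x (mod 11).
For each evaluation point α_i, compute m(α_i) mod 11:
  α_1 = 1: Horner steps 4 → 0, so m(1) = 0.
  α_2 = 6: Horner steps 4 → 9, so m(6) = 9.
  α_3 = 4: Horner steps 4 → 1, so m(4) = 1.
  α_4 = 2: Horner steps 4 → 4, so m(2) = 4.
  α_5 = 8: Horner steps 4 → 6, so m(8) = 6.
Codeword c = [0, 9, 1, 4, 6] ∈ F_11^5.


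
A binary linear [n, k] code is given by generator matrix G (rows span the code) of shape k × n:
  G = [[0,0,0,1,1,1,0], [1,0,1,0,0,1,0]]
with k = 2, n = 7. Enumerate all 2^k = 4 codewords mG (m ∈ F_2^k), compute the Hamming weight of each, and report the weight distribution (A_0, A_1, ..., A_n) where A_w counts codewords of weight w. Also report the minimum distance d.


Weight distribution: A_0 = 1, A_3 = 2, A_4 = 1. Minimum distance d = 3.

Enumerate all 2^2 = 4 messages m ∈ F_2^2.
For each, compute codeword c = mG in F_2^7, then tally its weight.
  m = 00 → c = 0000000, weight = 0.
  m = 10 → c = 0001110, weight = 3.
  m = 01 → c = 1010010, weight = 3.
  m = 11 → c = 1011100, weight = 4.
Tally weights:
  weight 0: 1 codewords.
  weight 3: 2 codewords.
  weight 4: 1 codewords.
Minimum distance d = smallest w > 0 with A_w > 0 = 3.
Sanity: Σ A_w = 4 = 2^2 = 4 ✓.


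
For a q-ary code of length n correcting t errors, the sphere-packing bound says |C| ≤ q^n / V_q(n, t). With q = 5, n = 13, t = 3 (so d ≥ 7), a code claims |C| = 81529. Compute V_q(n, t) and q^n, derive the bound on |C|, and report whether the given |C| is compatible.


V_q(n, t) = 19605, q^n = 1220703125, Hamming bound = 62264, |C| = 81529 > bound (violated).

Step 1: Compute V_q(n, t) = Σ_{j=0}^3 C(n, j) (q−1)^j.
  j = 0: C(13,0)·(4)^0 = 1·1 = 1.
  j = 1: C(13,1)·(4)^1 = 13·4 = 52.
  j = 2: C(13,2)·(4)^2 = 78·16 = 1248.
  j = 3: C(13,3)·(4)^3 = 286·64 = 18304.
  V_q(n, t) = 1 + 52 + 1248 + 18304 = 19605.
Step 2: q^n = 5^13 = 1220703125.
Step 3: Hamming bound ⌊q^n / V_q(n,t)⌋ = ⌊1220703125/19605⌋ = 62264.
Step 4: Compare |C| = 81529 to 62264: violated.
The claimed |C| lies above the Hamming bound, so no 5-ary code of length 13 with d ≥ 7 can have 81529 codewords.


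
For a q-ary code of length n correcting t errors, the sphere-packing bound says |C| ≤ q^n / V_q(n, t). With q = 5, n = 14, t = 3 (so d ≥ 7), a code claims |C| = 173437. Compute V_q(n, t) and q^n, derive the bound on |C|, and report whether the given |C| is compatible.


V_q(n, t) = 24809, q^n = 6103515625, Hamming bound = 246020, |C| = 173437 ≤ bound (satisfied).

Step 1: Compute V_q(n, t) = Σ_{j=0}^3 C(n, j) (q−1)^j.
  j = 0: C(14,0)·(4)^0 = 1·1 = 1.
  j = 1: C(14,1)·(4)^1 = 14·4 = 56.
  j = 2: C(14,2)·(4)^2 = 91·16 = 1456.
  j = 3: C(14,3)·(4)^3 = 364·64 = 23296.
  V_q(n, t) = 1 + 56 + 1456 + 23296 = 24809.
Step 2: q^n = 5^14 = 6103515625.
Step 3: Hamming bound ⌊q^n / V_q(n,t)⌋ = ⌊6103515625/24809⌋ = 246020.
Step 4: Compare |C| = 173437 to 246020: satisfied.
The claimed |C| lies below the Hamming bound.


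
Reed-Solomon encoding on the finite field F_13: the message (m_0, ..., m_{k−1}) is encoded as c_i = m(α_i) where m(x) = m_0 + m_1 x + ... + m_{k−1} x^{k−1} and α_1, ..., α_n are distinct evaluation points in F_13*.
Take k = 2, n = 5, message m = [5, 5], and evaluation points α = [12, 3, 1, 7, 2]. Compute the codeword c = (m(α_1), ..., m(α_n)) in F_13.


c = [0, 7, 10, 1, 2]

Message polynomial: m(x) = 5 + 5·x (mod 13).
For each evaluation point α_i, compute m(α_i) mod 13:
  α_1 = 12: Horner steps 5 → 0, so m(12) = 0.
  α_2 = 3: Horner steps 5 → 7, so m(3) = 7.
  α_3 = 1: Horner steps 5 → 10, so m(1) = 10.
  α_4 = 7: Horner steps 5 → 1, so m(7) = 1.
  α_5 = 2: Horner steps 5 → 2, so m(2) = 2.
Codeword c = [0, 7, 10, 1, 2] ∈ F_13^5.


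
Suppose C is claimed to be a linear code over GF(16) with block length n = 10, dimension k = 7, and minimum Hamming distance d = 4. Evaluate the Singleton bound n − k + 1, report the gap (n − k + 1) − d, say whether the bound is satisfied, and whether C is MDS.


Singleton RHS = n − k + 1 = 4, slack = 0, bound satisfied, MDS.

Singleton bound: d ≤ n − k + 1.
Here n = 10, k = 7, so n − k + 1 = 4.
Given d = 4, check d ≤ 4: YES.
Slack = (n − k + 1) − d = 0.
The code is MDS (slack = 0).
Description: the claimed parameters are [10, 7, 4]_16; such a code would be MDS (meets Singleton bound).


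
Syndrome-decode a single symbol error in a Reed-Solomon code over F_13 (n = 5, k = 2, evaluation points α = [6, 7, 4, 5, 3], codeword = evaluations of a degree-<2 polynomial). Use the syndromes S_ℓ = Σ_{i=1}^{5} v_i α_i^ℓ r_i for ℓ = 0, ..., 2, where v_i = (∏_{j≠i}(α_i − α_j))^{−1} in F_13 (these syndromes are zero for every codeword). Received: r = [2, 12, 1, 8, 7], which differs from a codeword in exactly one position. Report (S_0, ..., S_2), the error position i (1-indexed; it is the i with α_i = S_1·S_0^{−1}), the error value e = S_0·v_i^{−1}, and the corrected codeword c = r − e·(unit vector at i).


S = (5, 9, 11), error at position 2, error magnitude e = 3, c = [2, 9, 1, 8, 7].

Step 1: column multipliers v_i = (∏_{j≠i}(α_i − α_j))^{−1} mod 13.
  i = 1 (α = 6): (6−7)(6−4)(6−5)(6−3) = (−1)·2·1·3 = −6 ≡ 7, so v_1 = 7^{−1} = 2 (mod 13).
  i = 2 (α = 7): (7−6)(7−4)(7−5)(7−3) = 1·3·2·4 = 24 ≡ 11, so v_2 = 11^{−1} = 6 (mod 13).
  i = 3 (α = 4): (4−6)(4−7)(4−5)(4−3) = (−2)·(−3)·(−1)·1 = −6 ≡ 7, so v_3 = 7^{−1} = 2 (mod 13).
  i = 4 (α = 5): (5−6)(5−7)(5−4)(5−3) = (−1)·(−2)·1·2 = 4 ≡ 4, so v_4 = 4^{−1} = 10 (mod 13).
  i = 5 (α = 3): (3−6)(3−7)(3−4)(3−5) = (−3)·(−4)·(−1)·(−2) = 24 ≡ 11, so v_5 = 11^{−1} = 6 (mod 13).
  v = [2, 6, 2, 10, 6].
Step 2: syndromes of r = [2, 12, 1, 8, 7] (all sums mod 13).
  S_0 = Σ v_i r_i = 2·2 + 6·12 + 2·1 + 10·8 + 6·7 = 200 ≡ 5.
  S_1 = Σ v_i α_i r_i = 2·6·2 + 6·7·12 + 2·4·1 + 10·5·8 + 6·3·7 = 1062 ≡ 9.
  α_i^2 mod 13 = [10, 10, 3, 12, 9].
  S_2 = Σ v_i α_i^2 r_i = 2·10·2 + 6·10·12 + 2·3·1 + 10·12·8 + 6·9·7 = 2104 ≡ 11.
  S = (5, 9, 11) ≠ 0, so r is not a codeword (an error is present).
Step 3: locate the error. For a single error e at position i, S_ℓ = v_i·e·α_i^ℓ, so α_err = S_1/S_0.
  S_0^{−1} = 5^{−1} = 8 (mod 13), so α_err = 9·8 = 72 ≡ 7 = α_2. Error position i = 2.
  Consistency check: S_2/S_1 = 11·3 = 33 ≡ 7 = α_err ✓ (single-error assumption holds).
Step 4: error magnitude e = S_0/v_2 = S_0·∏_{j≠2}(α_2 − α_j) = 5·11 = 55 ≡ 3 (mod 13).
Step 5: correct position 2: c_2 = r_2 − e = 12 − 3 ≡ 9 (mod 13). Hence c = [2, 9, 1, 8, 7].
  Check: interpolating c through the α_i gives m(x) = 12 + 7·x (degree < 2) with m(α_i) = c_i for every i, so c is indeed a codeword.


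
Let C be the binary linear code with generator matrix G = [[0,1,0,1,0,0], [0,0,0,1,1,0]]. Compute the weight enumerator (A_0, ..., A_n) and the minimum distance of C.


Weight distribution: A_0 = 1, A_2 = 3. Minimum distance d = 2.

Enumerate all 2^2 = 4 messages m ∈ F_2^2.
For each, compute codeword c = mG in F_2^6, then tally its weight.
  m = 00 → c = 000000, weight = 0.
  m = 10 → c = 010100, weight = 2.
  m = 01 → c = 000110, weight = 2.
  m = 11 → c = 010010, weight = 2.
Tally weights:
  weight 0: 1 codewords.
  weight 2: 3 codewords.
Minimum distance d = smallest w > 0 with A_w > 0 = 2.
Sanity: Σ A_w = 4 = 2^2 = 4 ✓.


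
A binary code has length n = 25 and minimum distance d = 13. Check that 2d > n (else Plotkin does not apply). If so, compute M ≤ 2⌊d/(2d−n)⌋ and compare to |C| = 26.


Plotkin bound M ≤ 26; given |C| = 26 ≤ bound (satisfied).

Check applicability: 2d = 26, n = 25.
2d − n = 1 > 0, so Plotkin applies.
Compute d/(2d−n) = 13/1 ≈ 13.0000.
⌊d/(2d−n)⌋ = 13.
Plotkin bound: M ≤ 2·13 = 26.
Given |C| = 26, check: satisfied.
This |C| is at the Plotkin bound.


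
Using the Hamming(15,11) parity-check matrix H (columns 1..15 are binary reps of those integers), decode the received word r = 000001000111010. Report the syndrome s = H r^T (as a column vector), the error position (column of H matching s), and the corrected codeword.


s = (0, 1, 0, 1)^T, error position = 5, corrected codeword c = 000011000111010

Compute s = H r^T mod 2 one row at a time:
  s_1 = 0 + 0 + 1 + 1 + 1 + 0 + 1 + 0 = 4 ≡ 0 (mod 2).
  s_2 = 0 + 0 + 1 + 0 + 1 + 0 + 1 + 0 = 3 ≡ 1 (mod 2).
  s_3 = 0 + 0 + 1 + 0 + 1 + 1 + 1 + 0 = 4 ≡ 0 (mod 2).
  s_4 = 0 + 0 + 0 + 0 + 0 + 1 + 0 + 0 = 1 ≡ 1 (mod 2).
s = (0, 1, 0, 1)^T — this equals column 5 of H (binary 0101), so error is at position 5.
Correct: flip bit 5 of r = 000001000111010 to get c = 000011000111010.


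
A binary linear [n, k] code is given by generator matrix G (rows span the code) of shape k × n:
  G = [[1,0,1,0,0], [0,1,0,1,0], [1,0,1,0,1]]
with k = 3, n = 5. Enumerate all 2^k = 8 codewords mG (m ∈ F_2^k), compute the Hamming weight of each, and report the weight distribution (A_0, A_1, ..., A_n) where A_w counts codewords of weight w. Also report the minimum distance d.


Weight distribution: A_0 = 1, A_1 = 1, A_2 = 2, A_3 = 2, A_4 = 1, A_5 = 1. Minimum distance d = 1.

Enumerate all 2^3 = 8 messages m ∈ F_2^3.
For each, compute codeword c = mG in F_2^5, then tally its weight.
  m = 000 → c = 00000, weight = 0.
  m = 100 → c = 10100, weight = 2.
  m = 010 → c = 01010, weight = 2.
  m = 110 → c = 11110, weight = 4.
  m = 001 → c = 10101, weight = 3.
  m = 101 → c = 00001, weight = 1.
  m = 011 → c = 11111, weight = 5.
  m = 111 → c = 01011, weight = 3.
Tally weights:
  weight 0: 1 codewords.
  weight 1: 1 codewords.
  weight 2: 2 codewords.
  weight 3: 2 codewords.
  weight 4: 1 codewords.
  weight 5: 1 codewords.
Minimum distance d = smallest w > 0 with A_w > 0 = 1.
Sanity: Σ A_w = 8 = 2^3 = 8 ✓.


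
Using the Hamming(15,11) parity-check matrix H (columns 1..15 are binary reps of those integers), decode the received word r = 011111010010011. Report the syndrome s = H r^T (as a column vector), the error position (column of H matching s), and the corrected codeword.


s = (0, 1, 0, 0)^T, error position = 4, corrected codeword c = 011011010010011

Compute s = H r^T mod 2 one row at a time:
  s_1 = 1 + 0 + 0 + 1 + 0 + 0 + 1 + 1 = 4 ≡ 0 (mod 2).
  s_2 = 1 + 1 + 1 + 0 + 0 + 0 + 1 + 1 = 5 ≡ 1 (mod 2).
  s_3 = 1 + 1 + 1 + 0 + 0 + 1 + 1 + 1 = 6 ≡ 0 (mod 2).
  s_4 = 0 + 1 + 1 + 0 + 0 + 1 + 0 + 1 = 4 ≡ 0 (mod 2).
s = (0, 1, 0, 0)^T — this equals column 4 of H (binary 0100), so error is at position 4.
Correct: flip bit 4 of r = 011111010010011 to get c = 011011010010011.


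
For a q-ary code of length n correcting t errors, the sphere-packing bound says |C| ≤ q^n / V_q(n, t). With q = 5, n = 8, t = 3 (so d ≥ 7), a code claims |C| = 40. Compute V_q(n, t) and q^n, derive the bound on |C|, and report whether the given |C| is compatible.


V_q(n, t) = 4065, q^n = 390625, Hamming bound = 96, |C| = 40 ≤ bound (satisfied).

Step 1: Compute V_q(n, t) = Σ_{j=0}^3 C(n, j) (q−1)^j.
  j = 0: C(8,0)·(4)^0 = 1·1 = 1.
  j = 1: C(8,1)·(4)^1 = 8·4 = 32.
  j = 2: C(8,2)·(4)^2 = 28·16 = 448.
  j = 3: C(8,3)·(4)^3 = 56·64 = 3584.
  V_q(n, t) = 1 + 32 + 448 + 3584 = 4065.
Step 2: q^n = 5^8 = 390625.
Step 3: Hamming bound ⌊q^n / V_q(n,t)⌋ = ⌊390625/4065⌋ = 96.
Step 4: Compare |C| = 40 to 96: satisfied.
The claimed |C| lies below the Hamming bound.


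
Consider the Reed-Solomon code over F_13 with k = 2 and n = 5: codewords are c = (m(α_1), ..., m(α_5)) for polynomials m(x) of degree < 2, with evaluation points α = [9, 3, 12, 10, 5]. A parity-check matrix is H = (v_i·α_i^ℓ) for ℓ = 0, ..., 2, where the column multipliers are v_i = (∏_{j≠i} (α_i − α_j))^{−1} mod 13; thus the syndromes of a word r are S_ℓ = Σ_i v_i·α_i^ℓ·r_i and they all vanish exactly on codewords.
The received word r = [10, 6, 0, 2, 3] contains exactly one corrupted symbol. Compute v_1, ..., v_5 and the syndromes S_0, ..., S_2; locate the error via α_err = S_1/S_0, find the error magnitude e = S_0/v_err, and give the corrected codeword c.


S = (1, 12, 1), error at position 3, error magnitude e = 1, c = [10, 6, 12, 2, 3].

Step 1: column multipliers v_i = (∏_{j≠i}(α_i − α_j))^{−1} mod 13.
  i = 1 (α = 9): (9−3)(9−12)(9−10)(9−5) = 6·(−3)·(−1)·4 = 72 ≡ 7, so v_1 = 7^{−1} = 2 (mod 13).
  i = 2 (α = 3): (3−9)(3−12)(3−10)(3−5) = (−6)·(−9)·(−7)·(−2) = 756 ≡ 2, so v_2 = 2^{−1} = 7 (mod 13).
  i = 3 (α = 12): (12−9)(12−3)(12−10)(12−5) = 3·9·2·7 = 378 ≡ 1, so v_3 = 1^{−1} = 1 (mod 13).
  i = 4 (α = 10): (10−9)(10−3)(10−12)(10−5) = 1·7·(−2)·5 = −70 ≡ 8, so v_4 = 8^{−1} = 5 (mod 13).
  i = 5 (α = 5): (5−9)(5−3)(5−12)(5−10) = (−4)·2·(−7)·(−5) = −280 ≡ 6, so v_5 = 6^{−1} = 11 (mod 13).
  v = [2, 7, 1, 5, 11].
Step 2: syndromes of r = [10, 6, 0, 2, 3] (all sums mod 13).
  S_0 = Σ v_i r_i = 2·10 + 7·6 + 1·0 + 5·2 + 11·3 = 105 ≡ 1.
  S_1 = Σ v_i α_i r_i = 2·9·10 + 7·3·6 + 1·12·0 + 5·10·2 + 11·5·3 = 571 ≡ 12.
  α_i^2 mod 13 = [3, 9, 1, 9, 12].
  S_2 = Σ v_i α_i^2 r_i = 2·3·10 + 7·9·6 + 1·1·0 + 5·9·2 + 11·12·3 = 924 ≡ 1.
  S = (1, 12, 1) ≠ 0, so r is not a codeword (an error is present).
Step 3: locate the error. For a single error e at position i, S_ℓ = v_i·e·α_i^ℓ, so α_err = S_1/S_0.
  S_0^{−1} = 1^{−1} = 1 (mod 13), so α_err = 12·1 = 12 ≡ 12 = α_3. Error position i = 3.
  Consistency check: S_2/S_1 = 1·12 = 12 ≡ 12 = α_err ✓ (single-error assumption holds).
Step 4: error magnitude e = S_0/v_3 = S_0·∏_{j≠3}(α_3 − α_j) = 1·1 = 1 ≡ 1 (mod 13).
Step 5: correct position 3: c_3 = r_3 − e = 0 − 1 ≡ 12 (mod 13). Hence c = [10, 6, 12, 2, 3].
  Check: interpolating c through the α_i gives m(x) = 4 + 5·x (degree < 2) with m(α_i) = c_i for every i, so c is indeed a codeword.


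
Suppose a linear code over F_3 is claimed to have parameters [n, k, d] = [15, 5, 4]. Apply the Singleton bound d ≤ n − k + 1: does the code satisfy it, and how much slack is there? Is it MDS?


Singleton RHS = n − k + 1 = 11, slack = 7, bound satisfied, not MDS.

Singleton bound: d ≤ n − k + 1.
Here n = 15, k = 5, so n − k + 1 = 11.
Given d = 4, check d ≤ 11: YES.
Slack = (n − k + 1) − d = 7.
The code is NOT MDS (slack = 7 > 0).
Description: the claimed parameters are [15, 5, 4]_3; such a code would be non-MDS.


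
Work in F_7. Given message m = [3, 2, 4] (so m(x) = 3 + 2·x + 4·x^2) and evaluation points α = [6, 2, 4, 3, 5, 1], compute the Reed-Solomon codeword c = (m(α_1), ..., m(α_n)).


c = [5, 2, 5, 3, 1, 2]

Message polynomial: m(x) = 3 + 2·x + 4·x^2 (mod 7).
For each evaluation point α_i, compute m(α_i) mod 7:
  α_1 = 6: Horner steps 4 → 5 → 5, so m(6) = 5.
  α_2 = 2: Horner steps 4 → 3 → 2, so m(2) = 2.
  α_3 = 4: Horner steps 4 → 4 → 5, so m(4) = 5.
  α_4 = 3: Horner steps 4 → 0 → 3, so m(3) = 3.
  α_5 = 5: Horner steps 4 → 1 → 1, so m(5) = 1.
  α_6 = 1: Horner steps 4 → 6 → 2, so m(1) = 2.
Codeword c = [5, 2, 5, 3, 1, 2] ∈ F_7^6.


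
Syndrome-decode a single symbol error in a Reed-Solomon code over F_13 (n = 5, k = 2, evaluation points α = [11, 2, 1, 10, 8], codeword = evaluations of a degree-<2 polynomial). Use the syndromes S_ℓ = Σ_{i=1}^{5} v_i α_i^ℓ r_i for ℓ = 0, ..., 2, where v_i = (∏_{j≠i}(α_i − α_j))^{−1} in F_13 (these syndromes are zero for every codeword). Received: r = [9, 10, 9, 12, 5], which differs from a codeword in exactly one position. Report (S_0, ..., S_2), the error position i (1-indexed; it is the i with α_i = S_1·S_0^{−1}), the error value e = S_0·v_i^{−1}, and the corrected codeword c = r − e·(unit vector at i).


S = (8, 8, 8), error at position 3, error magnitude e = 9, c = [9, 10, 0, 12, 5].

Step 1: column multipliers v_i = (∏_{j≠i}(α_i − α_j))^{−1} mod 13.
  i = 1 (α = 11): (11−2)(11−1)(11−10)(11−8) = 9·10·1·3 = 270 ≡ 10, so v_1 = 10^{−1} = 4 (mod 13).
  i = 2 (α = 2): (2−11)(2−1)(2−10)(2−8) = (−9)·1·(−8)·(−6) = −432 ≡ 10, so v_2 = 10^{−1} = 4 (mod 13).
  i = 3 (α = 1): (1−11)(1−2)(1−10)(1−8) = (−10)·(−1)·(−9)·(−7) = 630 ≡ 6, so v_3 = 6^{−1} = 11 (mod 13).
  i = 4 (α = 10): (10−11)(10−2)(10−1)(10−8) = (−1)·8·9·2 = −144 ≡ 12, so v_4 = 12^{−1} = 12 (mod 13).
  i = 5 (α = 8): (8−11)(8−2)(8−1)(8−10) = (−3)·6·7·(−2) = 252 ≡ 5, so v_5 = 5^{−1} = 8 (mod 13).
  v = [4, 4, 11, 12, 8].
Step 2: syndromes of r = [9, 10, 9, 12, 5] (all sums mod 13).
  S_0 = Σ v_i r_i = 4·9 + 4·10 + 11·9 + 12·12 + 8·5 = 359 ≡ 8.
  S_1 = Σ v_i α_i r_i = 4·11·9 + 4·2·10 + 11·1·9 + 12·10·12 + 8·8·5 = 2335 ≡ 8.
  α_i^2 mod 13 = [4, 4, 1, 9, 12].
  S_2 = Σ v_i α_i^2 r_i = 4·4·9 + 4·4·10 + 11·1·9 + 12·9·12 + 8·12·5 = 2179 ≡ 8.
  S = (8, 8, 8) ≠ 0, so r is not a codeword (an error is present).
Step 3: locate the error. For a single error e at position i, S_ℓ = v_i·e·α_i^ℓ, so α_err = S_1/S_0.
  S_0^{−1} = 8^{−1} = 5 (mod 13), so α_err = 8·5 = 40 ≡ 1 = α_3. Error position i = 3.
  Consistency check: S_2/S_1 = 8·5 = 40 ≡ 1 = α_err ✓ (single-error assumption holds).
Step 4: error magnitude e = S_0/v_3 = S_0·∏_{j≠3}(α_3 − α_j) = 8·6 = 48 ≡ 9 (mod 13).
Step 5: correct position 3: c_3 = r_3 − e = 9 − 9 ≡ 0 (mod 13). Hence c = [9, 10, 0, 12, 5].
  Check: interpolating c through the α_i gives m(x) = 3 + 10·x (degree < 2) with m(α_i) = c_i for every i, so c is indeed a codeword.
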